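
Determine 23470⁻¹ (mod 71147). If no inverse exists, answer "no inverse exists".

Run Euclid on (71147, 23470):
71147 = 3*23470 + 737
23470 = 31*737 + 623
737 = 1*623 + 114
623 = 5*114 + 53
114 = 2*53 + 8
53 = 6*8 + 5
8 = 1*5 + 3
5 = 1*3 + 2
3 = 1*2 + 1
2 = 2*1 + 0
gcd = 1, so the inverse exists. Back-substitute:
1 = 3 − 2
1 = −5 + 2·3
1 = 2·8 − 3·5
1 = −3·53 + 20·8
1 = 20·114 − 43·53
1 = −43·623 + 235·114
1 = 235·737 − 278·623
1 = −278·23470 + 8853·737
1 = 8853·71147 − 26837·23470
So 23470·(-26837) ≡ 1 (mod 71147), and -26837 ≡ 44310 (mod 71147).

44310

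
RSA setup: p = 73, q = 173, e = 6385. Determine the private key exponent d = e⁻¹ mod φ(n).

6577

φ(n) = (p−1)(q−1) = 72·172 = 12384.
Need d with 6385·d ≡ 1 (mod 12384). Apply the extended Euclidean algorithm:
12384 = 1*6385 + 5999
6385 = 1*5999 + 386
5999 = 15*386 + 209
386 = 1*209 + 177
209 = 1*177 + 32
177 = 5*32 + 17
32 = 1*17 + 15
17 = 1*15 + 2
15 = 7*2 + 1
2 = 2*1 + 0
Back-substitute:
1 = 15 − 7·2
1 = −7·17 + 8·15
1 = 8·32 − 15·17
1 = −15·177 + 83·32
1 = 83·209 − 98·177
1 = −98·386 + 181·209
1 = 181·5999 − 2813·386
1 = −2813·6385 + 2994·5999
1 = 2994·12384 − 5807·6385
So 6385·(-5807) ≡ 1 (mod 12384), hence d ≡ -5807 ≡ 6577 (mod 12384).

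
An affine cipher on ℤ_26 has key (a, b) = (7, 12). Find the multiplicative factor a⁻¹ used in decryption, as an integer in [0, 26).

15

Extended Euclidean algorithm:
26 = 3×7 + 5
7 = 1×5 + 2
5 = 2×2 + 1
2 = 2×1 + 0
Since gcd(7, 26) = 1, back-substitute to write 1 as a combination:
1 = 5 − 2·2
1 = −2·7 + 3·5
1 = 3·26 − 11·7
Hence 7⁻¹ ≡ -11 ≡ 15 (mod 26).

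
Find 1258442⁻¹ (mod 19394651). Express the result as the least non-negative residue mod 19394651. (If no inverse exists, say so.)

Extended Euclidean algorithm:
19394651 = 15·1258442 + 518021
1258442 = 2·518021 + 222400
518021 = 2·222400 + 73221
222400 = 3·73221 + 2737
73221 = 26·2737 + 2059
2737 = 1·2059 + 678
2059 = 3·678 + 25
678 = 27·25 + 3
25 = 8·3 + 1
3 = 3·1 + 0
The gcd is 1. Working backward:
1 = 25 − 8·3
1 = −8·678 + 217·25
1 = 217·2059 − 659·678
1 = −659·2737 + 876·2059
1 = 876·73221 − 23435·2737
1 = −23435·222400 + 71181·73221
1 = 71181·518021 − 165797·222400
1 = −165797·1258442 + 402775·518021
1 = 402775·19394651 − 6207422·1258442
Thus 1258442·(-6207422) ≡ 1 (mod 19394651); reducing, -6207422 mod 19394651 = 13187229.

13187229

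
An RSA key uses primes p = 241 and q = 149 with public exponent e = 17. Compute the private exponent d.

25073

φ(n) = (p−1)(q−1) = 240·148 = 35520.
Need d with 17·d ≡ 1 (mod 35520). Apply the extended Euclidean algorithm:
35520 = 2089*17 + 7
17 = 2*7 + 3
7 = 2*3 + 1
3 = 3*1 + 0
Back-substitute:
1 = 7 − 2·3
1 = −2·17 + 5·7
1 = 5·35520 − 10447·17
So 17·(-10447) ≡ 1 (mod 35520), hence d ≡ -10447 ≡ 25073 (mod 35520).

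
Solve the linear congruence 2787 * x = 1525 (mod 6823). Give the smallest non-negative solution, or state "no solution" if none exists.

593

First find gcd(2787, 6823):
6823 = 2×2787 + 1249
2787 = 2×1249 + 289
1249 = 4×289 + 93
289 = 3×93 + 10
93 = 9×10 + 3
10 = 3×3 + 1
3 = 3×1 + 0
gcd = 1, so a unique solution mod 6823 exists.
Back-substitute for the Bézout coefficients:
1 = 10 − 3·3
1 = −3·93 + 28·10
1 = 28·289 − 87·93
1 = −87·1249 + 376·289
1 = 376·2787 − 839·1249
1 = −839·6823 + 2054·2787
So 2787·(2054) ≡ 1 (mod 6823), giving 2787⁻¹ ≡ 2054.
x ≡ 2787⁻¹·1525 ≡ 2054·1525 ≡ 593 (mod 6823).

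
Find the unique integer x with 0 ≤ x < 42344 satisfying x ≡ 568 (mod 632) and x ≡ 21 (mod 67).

39752

Write x = 568 + 632·k. Then 632·k ≡ 21 − 568 ≡ 56 (mod 67).
Need 632⁻¹ mod 67. Extended Euclid on (67, 29):
67 = 2*29 + 9
29 = 3*9 + 2
9 = 4*2 + 1
2 = 2*1 + 0
Back-substitute:
1 = 9 − 4·2
1 = −4·29 + 13·9
1 = 13·67 − 30·29
632⁻¹ ≡ 37 (mod 67), so k ≡ 37·56 ≡ 62 (mod 67).
x = 568 + 632·62 = 39752.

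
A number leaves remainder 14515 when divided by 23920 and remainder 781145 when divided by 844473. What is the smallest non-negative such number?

Write x = 14515 + 23920·k. Then 23920·k ≡ 781145 − 14515 ≡ 766630 (mod 844473).
Need 23920⁻¹ mod 844473. Extended Euclid on (844473, 23920):
844473 = 35*23920 + 7273
23920 = 3*7273 + 2101
7273 = 3*2101 + 970
2101 = 2*970 + 161
970 = 6*161 + 4
161 = 40*4 + 1
4 = 4*1 + 0
Back-substitute:
1 = 161 − 40·4
1 = −40·970 + 241·161
1 = 241·2101 − 522·970
1 = −522·7273 + 1807·2101
1 = 1807·23920 − 5943·7273
1 = −5943·844473 + 209812·23920
23920⁻¹ ≡ 209812 (mod 844473), so k ≡ 209812·766630 ≡ 556777 (mod 844473).
x = 14515 + 23920·556777 = 13318120355.

13318120355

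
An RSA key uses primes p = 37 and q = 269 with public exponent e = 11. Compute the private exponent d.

8771

φ(n) = (p−1)(q−1) = 36·268 = 9648.
Need d with 11·d ≡ 1 (mod 9648). Apply the extended Euclidean algorithm:
9648 = 877·11 + 1
11 = 11·1 + 0
Back-substitute:
1 = 9648 − 877·11
So 11·(-877) ≡ 1 (mod 9648), hence d ≡ -877 ≡ 8771 (mod 9648).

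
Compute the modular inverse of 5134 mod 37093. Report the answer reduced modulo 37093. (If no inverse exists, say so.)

30959

Apply the Euclidean algorithm to 37093 and 5134:
37093 = 7×5134 + 1155
5134 = 4×1155 + 514
1155 = 2×514 + 127
514 = 4×127 + 6
127 = 21×6 + 1
6 = 6×1 + 0
The gcd is 1. Working backward:
1 = 127 − 21·6
1 = −21·514 + 85·127
1 = 85·1155 − 191·514
1 = −191·5134 + 849·1155
1 = 849·37093 − 6134·5134
Thus 5134·(-6134) ≡ 1 (mod 37093); reducing, -6134 mod 37093 = 30959.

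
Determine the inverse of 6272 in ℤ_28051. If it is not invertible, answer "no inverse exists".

4459

Extended Euclidean algorithm:
28051 = 4*6272 + 2963
6272 = 2*2963 + 346
2963 = 8*346 + 195
346 = 1*195 + 151
195 = 1*151 + 44
151 = 3*44 + 19
44 = 2*19 + 6
19 = 3*6 + 1
6 = 6*1 + 0
The gcd is 1. Working backward:
1 = 19 − 3·6
1 = −3·44 + 7·19
1 = 7·151 − 24·44
1 = −24·195 + 31·151
1 = 31·346 − 55·195
1 = −55·2963 + 471·346
1 = 471·6272 − 997·2963
1 = −997·28051 + 4459·6272
So 6272·4459 ≡ 1 (mod 28051).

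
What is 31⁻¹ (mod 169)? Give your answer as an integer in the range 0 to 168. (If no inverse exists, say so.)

60

Apply the Euclidean algorithm to 169 and 31:
169 = 5·31 + 14
31 = 2·14 + 3
14 = 4·3 + 2
3 = 1·2 + 1
2 = 2·1 + 0
Since gcd(31, 169) = 1, back-substitute to write 1 as a combination:
1 = 3 − 2
1 = −14 + 5·3
1 = 5·31 − 11·14
1 = −11·169 + 60·31
So 31·60 ≡ 1 (mod 169).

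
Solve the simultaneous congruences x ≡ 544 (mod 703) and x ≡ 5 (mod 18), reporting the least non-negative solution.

1247

Write x = 544 + 703·k. Then 703·k ≡ 5 − 544 ≡ 1 (mod 18).
Need 703⁻¹ mod 18. Extended Euclid on (18, 1):
18 = 18·1 + 0
703⁻¹ ≡ 1 (mod 18), so k ≡ 1·1 ≡ 1 (mod 18).
x = 544 + 703·1 = 1247.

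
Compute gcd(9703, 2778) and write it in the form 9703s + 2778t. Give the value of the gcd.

1

Apply Euclid's algorithm to 9703 and 2778:
9703 = 3*2778 + 1369
2778 = 2*1369 + 40
1369 = 34*40 + 9
40 = 4*9 + 4
9 = 2*4 + 1
4 = 4*1 + 0
gcd(9703, 2778) = 1.
Working backward:
1 = 9 − 2·4
1 = −2·40 + 9·9
1 = 9·1369 − 308·40
1 = −308·2778 + 625·1369
1 = 625·9703 − 2183·2778
So 1 = (625)·9703 + (-2183)·2778.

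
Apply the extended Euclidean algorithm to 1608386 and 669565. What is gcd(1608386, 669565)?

13

Euclidean algorithm:
1608386 = 2·669565 + 269256
669565 = 2·269256 + 131053
269256 = 2·131053 + 7150
131053 = 18·7150 + 2353
7150 = 3·2353 + 91
2353 = 25·91 + 78
91 = 1·78 + 13
78 = 6·13 + 0
gcd(1608386, 669565) = 13.
Express as a combination:
13 = 91 − 78
13 = −2353 + 26·91
13 = 26·7150 − 79·2353
13 = −79·131053 + 1448·7150
13 = 1448·269256 − 2975·131053
13 = −2975·669565 + 7398·269256
13 = 7398·1608386 − 17771·669565
So 13 = (7398)·1608386 + (-17771)·669565.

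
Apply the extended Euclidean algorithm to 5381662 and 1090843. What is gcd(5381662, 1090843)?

Apply Euclid's algorithm to 5381662 and 1090843:
5381662 = 4×1090843 + 1018290
1090843 = 1×1018290 + 72553
1018290 = 14×72553 + 2548
72553 = 28×2548 + 1209
2548 = 2×1209 + 130
1209 = 9×130 + 39
130 = 3×39 + 13
39 = 3×13 + 0
gcd(5381662, 1090843) = 13.
Express as a combination:
13 = 130 − 3·39
13 = −3·1209 + 28·130
13 = 28·2548 − 59·1209
13 = −59·72553 + 1680·2548
13 = 1680·1018290 − 23579·72553
13 = −23579·1090843 + 25259·1018290
13 = 25259·5381662 − 124615·1090843
So 13 = (25259)·5381662 + (-124615)·1090843.

13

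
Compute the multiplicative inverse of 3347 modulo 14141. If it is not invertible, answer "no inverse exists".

Extended Euclidean algorithm:
14141 = 4·3347 + 753
3347 = 4·753 + 335
753 = 2·335 + 83
335 = 4·83 + 3
83 = 27·3 + 2
3 = 1·2 + 1
2 = 2·1 + 0
Since gcd(3347, 14141) = 1, back-substitute to write 1 as a combination:
1 = 3 − 2
1 = −83 + 28·3
1 = 28·335 − 113·83
1 = −113·753 + 254·335
1 = 254·3347 − 1129·753
1 = −1129·14141 + 4770·3347
So 3347·4770 ≡ 1 (mod 14141).

4770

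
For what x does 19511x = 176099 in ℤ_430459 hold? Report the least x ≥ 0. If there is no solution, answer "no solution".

390844

First find gcd(19511, 430459):
430459 = 22×19511 + 1217
19511 = 16×1217 + 39
1217 = 31×39 + 8
39 = 4×8 + 7
8 = 1×7 + 1
7 = 7×1 + 0
gcd = 1, so a unique solution mod 430459 exists.
Back-substitute for the Bézout coefficients:
1 = 8 − 7
1 = −39 + 5·8
1 = 5·1217 − 156·39
1 = −156·19511 + 2501·1217
1 = 2501·430459 − 55178·19511
So 19511·(-55178) ≡ 1 (mod 430459), giving 19511⁻¹ ≡ 375281.
x ≡ 19511⁻¹·176099 ≡ 375281·176099 ≡ 390844 (mod 430459).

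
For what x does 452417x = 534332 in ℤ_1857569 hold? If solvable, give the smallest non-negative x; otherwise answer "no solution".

no solution

gcd(452417, 1857569):
1857569 = 4*452417 + 47901
452417 = 9*47901 + 21308
47901 = 2*21308 + 5285
21308 = 4*5285 + 168
5285 = 31*168 + 77
168 = 2*77 + 14
77 = 5*14 + 7
14 = 2*7 + 0
gcd = 7, but 7 ∤ 534332, so the congruence has no solution.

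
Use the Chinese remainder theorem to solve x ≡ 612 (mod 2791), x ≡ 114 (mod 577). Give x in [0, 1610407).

Write x = 612 + 2791·k. Then 2791·k ≡ 114 − 612 ≡ 79 (mod 577).
Need 2791⁻¹ mod 577. Extended Euclid on (577, 483):
577 = 1*483 + 94
483 = 5*94 + 13
94 = 7*13 + 3
13 = 4*3 + 1
3 = 3*1 + 0
Back-substitute:
1 = 13 − 4·3
1 = −4·94 + 29·13
1 = 29·483 − 149·94
1 = −149·577 + 178·483
2791⁻¹ ≡ 178 (mod 577), so k ≡ 178·79 ≡ 214 (mod 577).
x = 612 + 2791·214 = 597886.

597886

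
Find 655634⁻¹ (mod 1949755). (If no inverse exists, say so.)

1496514

gcd(1949755, 655634) by repeated division:
1949755 = 2*655634 + 638487
655634 = 1*638487 + 17147
638487 = 37*17147 + 4048
17147 = 4*4048 + 955
4048 = 4*955 + 228
955 = 4*228 + 43
228 = 5*43 + 13
43 = 3*13 + 4
13 = 3*4 + 1
4 = 4*1 + 0
The gcd is 1. Working backward:
1 = 13 − 3·4
1 = −3·43 + 10·13
1 = 10·228 − 53·43
1 = −53·955 + 222·228
1 = 222·4048 − 941·955
1 = −941·17147 + 3986·4048
1 = 3986·638487 − 148423·17147
1 = −148423·655634 + 152409·638487
1 = 152409·1949755 − 453241·655634
Thus 655634·(-453241) ≡ 1 (mod 1949755); reducing, -453241 mod 1949755 = 1496514.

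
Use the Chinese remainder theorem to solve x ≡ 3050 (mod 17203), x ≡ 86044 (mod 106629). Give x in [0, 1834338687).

621306598

Write x = 3050 + 17203·k. Then 17203·k ≡ 86044 − 3050 ≡ 82994 (mod 106629).
Need 17203⁻¹ mod 106629. Extended Euclid on (106629, 17203):
106629 = 6*17203 + 3411
17203 = 5*3411 + 148
3411 = 23*148 + 7
148 = 21*7 + 1
7 = 7*1 + 0
Back-substitute:
1 = 148 − 21·7
1 = −21·3411 + 484·148
1 = 484·17203 − 2441·3411
1 = −2441·106629 + 15130·17203
17203⁻¹ ≡ 15130 (mod 106629), so k ≡ 15130·82994 ≡ 36116 (mod 106629).
x = 3050 + 17203·36116 = 621306598.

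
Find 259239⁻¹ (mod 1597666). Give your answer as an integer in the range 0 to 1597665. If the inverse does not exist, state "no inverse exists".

Extended Euclidean algorithm:
1597666 = 6×259239 + 42232
259239 = 6×42232 + 5847
42232 = 7×5847 + 1303
5847 = 4×1303 + 635
1303 = 2×635 + 33
635 = 19×33 + 8
33 = 4×8 + 1
8 = 8×1 + 0
gcd = 1, so the inverse exists. Back-substitute:
1 = 33 − 4·8
1 = −4·635 + 77·33
1 = 77·1303 − 158·635
1 = −158·5847 + 709·1303
1 = 709·42232 − 5121·5847
1 = −5121·259239 + 31435·42232
1 = 31435·1597666 − 193731·259239
Hence 259239⁻¹ ≡ -193731 ≡ 1403935 (mod 1597666).

1403935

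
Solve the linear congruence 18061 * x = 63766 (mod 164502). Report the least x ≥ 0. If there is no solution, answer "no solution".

First find gcd(18061, 164502):
164502 = 9*18061 + 1953
18061 = 9*1953 + 484
1953 = 4*484 + 17
484 = 28*17 + 8
17 = 2*8 + 1
8 = 8*1 + 0
gcd = 1, so a unique solution mod 164502 exists.
Back-substitute for the Bézout coefficients:
1 = 17 − 2·8
1 = −2·484 + 57·17
1 = 57·1953 − 230·484
1 = −230·18061 + 2127·1953
1 = 2127·164502 − 19373·18061
So 18061·(-19373) ≡ 1 (mod 164502), giving 18061⁻¹ ≡ 145129.
x ≡ 18061⁻¹·63766 ≡ 145129·63766 ≡ 71302 (mod 164502).

71302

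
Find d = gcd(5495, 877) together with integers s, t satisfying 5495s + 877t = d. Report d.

Repeated division:
5495 = 6·877 + 233
877 = 3·233 + 178
233 = 1·178 + 55
178 = 3·55 + 13
55 = 4·13 + 3
13 = 4·3 + 1
3 = 3·1 + 0
gcd(5495, 877) = 1.
Working backward:
1 = 13 − 4·3
1 = −4·55 + 17·13
1 = 17·178 − 55·55
1 = −55·233 + 72·178
1 = 72·877 − 271·233
1 = −271·5495 + 1698·877
So 1 = (-271)·5495 + (1698)·877.

1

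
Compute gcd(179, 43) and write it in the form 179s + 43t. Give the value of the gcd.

1

Apply Euclid's algorithm to 179 and 43:
179 = 4·43 + 7
43 = 6·7 + 1
7 = 7·1 + 0
gcd(179, 43) = 1.
Express as a combination:
1 = 43 − 6·7
1 = −6·179 + 25·43
So 1 = (-6)·179 + (25)·43.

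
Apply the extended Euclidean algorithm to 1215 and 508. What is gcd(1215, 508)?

Euclidean algorithm:
1215 = 2*508 + 199
508 = 2*199 + 110
199 = 1*110 + 89
110 = 1*89 + 21
89 = 4*21 + 5
21 = 4*5 + 1
5 = 5*1 + 0
gcd(1215, 508) = 1.
Working backward:
1 = 21 − 4·5
1 = −4·89 + 17·21
1 = 17·110 − 21·89
1 = −21·199 + 38·110
1 = 38·508 − 97·199
1 = −97·1215 + 232·508
So 1 = (-97)·1215 + (232)·508.

1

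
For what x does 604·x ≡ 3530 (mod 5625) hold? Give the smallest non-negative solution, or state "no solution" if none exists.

695

First find gcd(604, 5625):
5625 = 9×604 + 189
604 = 3×189 + 37
189 = 5×37 + 4
37 = 9×4 + 1
4 = 4×1 + 0
gcd = 1, so a unique solution mod 5625 exists.
Back-substitute for the Bézout coefficients:
1 = 37 − 9·4
1 = −9·189 + 46·37
1 = 46·604 − 147·189
1 = −147·5625 + 1369·604
So 604·(1369) ≡ 1 (mod 5625), giving 604⁻¹ ≡ 1369.
x ≡ 604⁻¹·3530 ≡ 1369·3530 ≡ 695 (mod 5625).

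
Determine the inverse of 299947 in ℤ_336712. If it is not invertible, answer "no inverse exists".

53971

Extended Euclidean algorithm:
336712 = 1*299947 + 36765
299947 = 8*36765 + 5827
36765 = 6*5827 + 1803
5827 = 3*1803 + 418
1803 = 4*418 + 131
418 = 3*131 + 25
131 = 5*25 + 6
25 = 4*6 + 1
6 = 6*1 + 0
gcd = 1, so the inverse exists. Back-substitute:
1 = 25 − 4·6
1 = −4·131 + 21·25
1 = 21·418 − 67·131
1 = −67·1803 + 289·418
1 = 289·5827 − 934·1803
1 = −934·36765 + 5893·5827
1 = 5893·299947 − 48078·36765
1 = −48078·336712 + 53971·299947
So 299947·53971 ≡ 1 (mod 336712).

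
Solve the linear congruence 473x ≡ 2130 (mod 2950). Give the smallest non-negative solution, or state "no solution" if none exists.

360

First find gcd(473, 2950):
2950 = 6×473 + 112
473 = 4×112 + 25
112 = 4×25 + 12
25 = 2×12 + 1
12 = 12×1 + 0
gcd = 1, so a unique solution mod 2950 exists.
Back-substitute for the Bézout coefficients:
1 = 25 − 2·12
1 = −2·112 + 9·25
1 = 9·473 − 38·112
1 = −38·2950 + 237·473
So 473·(237) ≡ 1 (mod 2950), giving 473⁻¹ ≡ 237.
x ≡ 473⁻¹·2130 ≡ 237·2130 ≡ 360 (mod 2950).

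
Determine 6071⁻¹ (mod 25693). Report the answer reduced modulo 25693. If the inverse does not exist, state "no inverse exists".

2717

gcd(25693, 6071) by repeated division:
25693 = 4·6071 + 1409
6071 = 4·1409 + 435
1409 = 3·435 + 104
435 = 4·104 + 19
104 = 5·19 + 9
19 = 2·9 + 1
9 = 9·1 + 0
Since gcd(6071, 25693) = 1, back-substitute to write 1 as a combination:
1 = 19 − 2·9
1 = −2·104 + 11·19
1 = 11·435 − 46·104
1 = −46·1409 + 149·435
1 = 149·6071 − 642·1409
1 = −642·25693 + 2717·6071
So 6071·2717 ≡ 1 (mod 25693).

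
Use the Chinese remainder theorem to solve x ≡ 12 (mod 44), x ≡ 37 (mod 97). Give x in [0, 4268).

716

Write x = 12 + 44·k. Then 44·k ≡ 37 − 12 ≡ 25 (mod 97).
Need 44⁻¹ mod 97. Extended Euclid on (97, 44):
97 = 2·44 + 9
44 = 4·9 + 8
9 = 1·8 + 1
8 = 8·1 + 0
Back-substitute:
1 = 9 − 8
1 = −44 + 5·9
1 = 5·97 − 11·44
44⁻¹ ≡ 86 (mod 97), so k ≡ 86·25 ≡ 16 (mod 97).
x = 12 + 44·16 = 716.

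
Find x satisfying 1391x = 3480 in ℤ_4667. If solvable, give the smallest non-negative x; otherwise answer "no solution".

no solution

gcd(1391, 4667):
4667 = 3×1391 + 494
1391 = 2×494 + 403
494 = 1×403 + 91
403 = 4×91 + 39
91 = 2×39 + 13
39 = 3×13 + 0
gcd = 13, but 13 ∤ 3480, so the congruence has no solution.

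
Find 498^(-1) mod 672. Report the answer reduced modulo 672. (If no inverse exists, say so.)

no inverse exists

Euclidean algorithm on 672, 498:
672 = 1·498 + 174
498 = 2·174 + 150
174 = 1·150 + 24
150 = 6·24 + 6
24 = 4·6 + 0
Since gcd = 6 > 1, 498 is not a unit mod 672.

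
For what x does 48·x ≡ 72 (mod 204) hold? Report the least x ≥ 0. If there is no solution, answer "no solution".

First find gcd(48, 204):
204 = 4·48 + 12
48 = 4·12 + 0
gcd = 12 and 12 | 72, so solutions exist. Divide through by 12: 4x ≡ 6 (mod 17).
Now find 4⁻¹ mod 17:
17 = 4·4 + 1
4 = 4·1 + 0
Back-substitute:
1 = 17 − 4·4
So 4·(-4) ≡ 1 (mod 17), i.e. 4⁻¹ ≡ 13.
Then x ≡ 13·6 ≡ 10 (mod 17); the smallest non-negative solution is x = 10.

10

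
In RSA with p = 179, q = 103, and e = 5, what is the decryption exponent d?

14525

φ(n) = (p−1)(q−1) = 178·102 = 18156.
Need d with 5·d ≡ 1 (mod 18156). Apply the extended Euclidean algorithm:
18156 = 3631*5 + 1
5 = 5*1 + 0
Back-substitute:
1 = 18156 − 3631·5
So 5·(-3631) ≡ 1 (mod 18156), hence d ≡ -3631 ≡ 14525 (mod 18156).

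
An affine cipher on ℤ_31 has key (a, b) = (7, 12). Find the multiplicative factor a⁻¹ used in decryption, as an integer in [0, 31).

Run Euclid on (31, 7):
31 = 4*7 + 3
7 = 2*3 + 1
3 = 3*1 + 0
Since gcd(7, 31) = 1, back-substitute to write 1 as a combination:
1 = 7 − 2·3
1 = −2·31 + 9·7
So 7·9 ≡ 1 (mod 31).

9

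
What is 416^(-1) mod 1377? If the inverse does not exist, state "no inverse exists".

Extended Euclidean algorithm:
1377 = 3×416 + 129
416 = 3×129 + 29
129 = 4×29 + 13
29 = 2×13 + 3
13 = 4×3 + 1
3 = 3×1 + 0
The gcd is 1. Working backward:
1 = 13 − 4·3
1 = −4·29 + 9·13
1 = 9·129 − 40·29
1 = −40·416 + 129·129
1 = 129·1377 − 427·416
Hence 416⁻¹ ≡ -427 ≡ 950 (mod 1377).

950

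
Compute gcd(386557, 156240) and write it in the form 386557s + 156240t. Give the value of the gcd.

1

Apply Euclid's algorithm to 386557 and 156240:
386557 = 2*156240 + 74077
156240 = 2*74077 + 8086
74077 = 9*8086 + 1303
8086 = 6*1303 + 268
1303 = 4*268 + 231
268 = 1*231 + 37
231 = 6*37 + 9
37 = 4*9 + 1
9 = 9*1 + 0
gcd(386557, 156240) = 1.
Working backward:
1 = 37 − 4·9
1 = −4·231 + 25·37
1 = 25·268 − 29·231
1 = −29·1303 + 141·268
1 = 141·8086 − 875·1303
1 = −875·74077 + 8016·8086
1 = 8016·156240 − 16907·74077
1 = −16907·386557 + 41830·156240
So 1 = (-16907)·386557 + (41830)·156240.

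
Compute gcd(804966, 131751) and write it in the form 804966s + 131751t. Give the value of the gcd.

Euclidean algorithm:
804966 = 6×131751 + 14460
131751 = 9×14460 + 1611
14460 = 8×1611 + 1572
1611 = 1×1572 + 39
1572 = 40×39 + 12
39 = 3×12 + 3
12 = 4×3 + 0
gcd(804966, 131751) = 3.
Express as a combination:
3 = 39 − 3·12
3 = −3·1572 + 121·39
3 = 121·1611 − 124·1572
3 = −124·14460 + 1113·1611
3 = 1113·131751 − 10141·14460
3 = −10141·804966 + 61959·131751
So 3 = (-10141)·804966 + (61959)·131751.

3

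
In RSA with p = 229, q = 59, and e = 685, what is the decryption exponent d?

φ(n) = (p−1)(q−1) = 228·58 = 13224.
Need d with 685·d ≡ 1 (mod 13224). Apply the extended Euclidean algorithm:
13224 = 19×685 + 209
685 = 3×209 + 58
209 = 3×58 + 35
58 = 1×35 + 23
35 = 1×23 + 12
23 = 1×12 + 11
12 = 1×11 + 1
11 = 11×1 + 0
Back-substitute:
1 = 12 − 11
1 = −23 + 2·12
1 = 2·35 − 3·23
1 = −3·58 + 5·35
1 = 5·209 − 18·58
1 = −18·685 + 59·209
1 = 59·13224 − 1139·685
So 685·(-1139) ≡ 1 (mod 13224), hence d ≡ -1139 ≡ 12085 (mod 13224).

12085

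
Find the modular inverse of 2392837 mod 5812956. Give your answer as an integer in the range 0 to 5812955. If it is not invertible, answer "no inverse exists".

2955685

Extended Euclidean algorithm:
5812956 = 2·2392837 + 1027282
2392837 = 2·1027282 + 338273
1027282 = 3·338273 + 12463
338273 = 27·12463 + 1772
12463 = 7·1772 + 59
1772 = 30·59 + 2
59 = 29·2 + 1
2 = 2·1 + 0
Since gcd(2392837, 5812956) = 1, back-substitute to write 1 as a combination:
1 = 59 − 29·2
1 = −29·1772 + 871·59
1 = 871·12463 − 6126·1772
1 = −6126·338273 + 166273·12463
1 = 166273·1027282 − 504945·338273
1 = −504945·2392837 + 1176163·1027282
1 = 1176163·5812956 − 2857271·2392837
Thus 2392837·(-2857271) ≡ 1 (mod 5812956); reducing, -2857271 mod 5812956 = 2955685.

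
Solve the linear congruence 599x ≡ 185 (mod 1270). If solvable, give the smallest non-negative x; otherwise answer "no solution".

965

First find gcd(599, 1270):
1270 = 2×599 + 72
599 = 8×72 + 23
72 = 3×23 + 3
23 = 7×3 + 2
3 = 1×2 + 1
2 = 2×1 + 0
gcd = 1, so a unique solution mod 1270 exists.
Back-substitute for the Bézout coefficients:
1 = 3 − 2
1 = −23 + 8·3
1 = 8·72 − 25·23
1 = −25·599 + 208·72
1 = 208·1270 − 441·599
So 599·(-441) ≡ 1 (mod 1270), giving 599⁻¹ ≡ 829.
x ≡ 599⁻¹·185 ≡ 829·185 ≡ 965 (mod 1270).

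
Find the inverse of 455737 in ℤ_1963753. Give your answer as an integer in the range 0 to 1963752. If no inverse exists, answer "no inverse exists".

1885903

Apply the Euclidean algorithm to 1963753 and 455737:
1963753 = 4·455737 + 140805
455737 = 3·140805 + 33322
140805 = 4·33322 + 7517
33322 = 4·7517 + 3254
7517 = 2·3254 + 1009
3254 = 3·1009 + 227
1009 = 4·227 + 101
227 = 2·101 + 25
101 = 4·25 + 1
25 = 25·1 + 0
Since gcd(455737, 1963753) = 1, back-substitute to write 1 as a combination:
1 = 101 − 4·25
1 = −4·227 + 9·101
1 = 9·1009 − 40·227
1 = −40·3254 + 129·1009
1 = 129·7517 − 298·3254
1 = −298·33322 + 1321·7517
1 = 1321·140805 − 5582·33322
1 = −5582·455737 + 18067·140805
1 = 18067·1963753 − 77850·455737
Thus 455737·(-77850) ≡ 1 (mod 1963753); reducing, -77850 mod 1963753 = 1885903.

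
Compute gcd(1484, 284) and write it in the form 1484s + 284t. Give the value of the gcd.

4

Repeated division:
1484 = 5·284 + 64
284 = 4·64 + 28
64 = 2·28 + 8
28 = 3·8 + 4
8 = 2·4 + 0
gcd(1484, 284) = 4.
Working backward:
4 = 28 − 3·8
4 = −3·64 + 7·28
4 = 7·284 − 31·64
4 = −31·1484 + 162·284
So 4 = (-31)·1484 + (162)·284.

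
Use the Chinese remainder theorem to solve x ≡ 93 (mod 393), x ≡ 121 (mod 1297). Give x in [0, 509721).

146682

Write x = 93 + 393·k. Then 393·k ≡ 121 − 93 ≡ 28 (mod 1297).
Need 393⁻¹ mod 1297. Extended Euclid on (1297, 393):
1297 = 3*393 + 118
393 = 3*118 + 39
118 = 3*39 + 1
39 = 39*1 + 0
Back-substitute:
1 = 118 − 3·39
1 = −3·393 + 10·118
1 = 10·1297 − 33·393
393⁻¹ ≡ 1264 (mod 1297), so k ≡ 1264·28 ≡ 373 (mod 1297).
x = 93 + 393·373 = 146682.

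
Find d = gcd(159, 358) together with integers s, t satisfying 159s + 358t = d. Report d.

1

Euclidean algorithm:
358 = 2×159 + 40
159 = 3×40 + 39
40 = 1×39 + 1
39 = 39×1 + 0
gcd(159, 358) = 1.
Working backward:
1 = 40 − 39
1 = −159 + 4·40
1 = 4·358 − 9·159
So 1 = (4)·358 + (-9)·159.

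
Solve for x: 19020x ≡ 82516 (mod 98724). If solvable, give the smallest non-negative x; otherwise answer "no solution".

no solution

gcd(19020, 98724):
98724 = 5·19020 + 3624
19020 = 5·3624 + 900
3624 = 4·900 + 24
900 = 37·24 + 12
24 = 2·12 + 0
gcd = 12, but 12 ∤ 82516, so the congruence has no solution.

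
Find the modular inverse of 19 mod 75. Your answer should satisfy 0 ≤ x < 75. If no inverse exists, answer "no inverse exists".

4

Run Euclid on (75, 19):
75 = 3*19 + 18
19 = 1*18 + 1
18 = 18*1 + 0
Since gcd(19, 75) = 1, back-substitute to write 1 as a combination:
1 = 19 − 18
1 = −75 + 4·19
So 19·4 ≡ 1 (mod 75).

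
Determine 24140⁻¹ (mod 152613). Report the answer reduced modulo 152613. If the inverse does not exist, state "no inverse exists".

11525

gcd(152613, 24140) by repeated division:
152613 = 6×24140 + 7773
24140 = 3×7773 + 821
7773 = 9×821 + 384
821 = 2×384 + 53
384 = 7×53 + 13
53 = 4×13 + 1
13 = 13×1 + 0
Since gcd(24140, 152613) = 1, back-substitute to write 1 as a combination:
1 = 53 − 4·13
1 = −4·384 + 29·53
1 = 29·821 − 62·384
1 = −62·7773 + 587·821
1 = 587·24140 − 1823·7773
1 = −1823·152613 + 11525·24140
So 24140·11525 ≡ 1 (mod 152613).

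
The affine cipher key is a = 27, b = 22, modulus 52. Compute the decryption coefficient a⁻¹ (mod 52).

Run Euclid on (52, 27):
52 = 1*27 + 25
27 = 1*25 + 2
25 = 12*2 + 1
2 = 2*1 + 0
gcd = 1, so the inverse exists. Back-substitute:
1 = 25 − 12·2
1 = −12·27 + 13·25
1 = 13·52 − 25·27
So 27·(-25) ≡ 1 (mod 52), and -25 ≡ 27 (mod 52).

27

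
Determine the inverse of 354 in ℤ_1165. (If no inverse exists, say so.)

gcd(1165, 354) by repeated division:
1165 = 3×354 + 103
354 = 3×103 + 45
103 = 2×45 + 13
45 = 3×13 + 6
13 = 2×6 + 1
6 = 6×1 + 0
The gcd is 1. Working backward:
1 = 13 − 2·6
1 = −2·45 + 7·13
1 = 7·103 − 16·45
1 = −16·354 + 55·103
1 = 55·1165 − 181·354
Thus 354·(-181) ≡ 1 (mod 1165); reducing, -181 mod 1165 = 984.

984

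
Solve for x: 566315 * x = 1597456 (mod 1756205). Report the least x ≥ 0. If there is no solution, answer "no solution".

gcd(566315, 1756205):
1756205 = 3*566315 + 57260
566315 = 9*57260 + 50975
57260 = 1*50975 + 6285
50975 = 8*6285 + 695
6285 = 9*695 + 30
695 = 23*30 + 5
30 = 6*5 + 0
gcd = 5, but 5 ∤ 1597456, so the congruence has no solution.

no solution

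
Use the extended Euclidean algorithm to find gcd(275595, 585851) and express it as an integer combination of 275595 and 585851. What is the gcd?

Euclidean algorithm:
585851 = 2·275595 + 34661
275595 = 7·34661 + 32968
34661 = 1·32968 + 1693
32968 = 19·1693 + 801
1693 = 2·801 + 91
801 = 8·91 + 73
91 = 1·73 + 18
73 = 4·18 + 1
18 = 18·1 + 0
gcd(275595, 585851) = 1.
Express as a combination:
1 = 73 − 4·18
1 = −4·91 + 5·73
1 = 5·801 − 44·91
1 = −44·1693 + 93·801
1 = 93·32968 − 1811·1693
1 = −1811·34661 + 1904·32968
1 = 1904·275595 − 15139·34661
1 = −15139·585851 + 32182·275595
So 1 = (-15139)·585851 + (32182)·275595.

1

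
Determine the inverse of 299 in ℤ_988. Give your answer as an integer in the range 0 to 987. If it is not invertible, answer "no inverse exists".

Compute gcd(299, 988):
988 = 3·299 + 91
299 = 3·91 + 26
91 = 3·26 + 13
26 = 2·13 + 0
Since gcd = 13 > 1, 299 is not a unit mod 988.

no inverse exists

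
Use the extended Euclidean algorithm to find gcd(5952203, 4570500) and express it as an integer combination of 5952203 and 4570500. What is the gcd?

1

Repeated division:
5952203 = 1·4570500 + 1381703
4570500 = 3·1381703 + 425391
1381703 = 3·425391 + 105530
425391 = 4·105530 + 3271
105530 = 32·3271 + 858
3271 = 3·858 + 697
858 = 1·697 + 161
697 = 4·161 + 53
161 = 3·53 + 2
53 = 26·2 + 1
2 = 2·1 + 0
gcd(5952203, 4570500) = 1.
Working backward:
1 = 53 − 26·2
1 = −26·161 + 79·53
1 = 79·697 − 342·161
1 = −342·858 + 421·697
1 = 421·3271 − 1605·858
1 = −1605·105530 + 51781·3271
1 = 51781·425391 − 208729·105530
1 = −208729·1381703 + 677968·425391
1 = 677968·4570500 − 2242633·1381703
1 = −2242633·5952203 + 2920601·4570500
So 1 = (-2242633)·5952203 + (2920601)·4570500.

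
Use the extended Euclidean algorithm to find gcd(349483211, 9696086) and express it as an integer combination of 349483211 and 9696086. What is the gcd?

1

Euclidean algorithm:
349483211 = 36·9696086 + 424115
9696086 = 22·424115 + 365556
424115 = 1·365556 + 58559
365556 = 6·58559 + 14202
58559 = 4·14202 + 1751
14202 = 8·1751 + 194
1751 = 9·194 + 5
194 = 38·5 + 4
5 = 1·4 + 1
4 = 4·1 + 0
gcd(349483211, 9696086) = 1.
Express as a combination:
1 = 5 − 4
1 = −194 + 39·5
1 = 39·1751 − 352·194
1 = −352·14202 + 2855·1751
1 = 2855·58559 − 11772·14202
1 = −11772·365556 + 73487·58559
1 = 73487·424115 − 85259·365556
1 = −85259·9696086 + 1949185·424115
1 = 1949185·349483211 − 70255919·9696086
So 1 = (1949185)·349483211 + (-70255919)·9696086.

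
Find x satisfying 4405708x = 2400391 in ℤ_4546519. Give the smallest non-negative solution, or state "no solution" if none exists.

1868043

First find gcd(4405708, 4546519):
4546519 = 1·4405708 + 140811
4405708 = 31·140811 + 40567
140811 = 3·40567 + 19110
40567 = 2·19110 + 2347
19110 = 8·2347 + 334
2347 = 7·334 + 9
334 = 37·9 + 1
9 = 9·1 + 0
gcd = 1, so a unique solution mod 4546519 exists.
Back-substitute for the Bézout coefficients:
1 = 334 − 37·9
1 = −37·2347 + 260·334
1 = 260·19110 − 2117·2347
1 = −2117·40567 + 4494·19110
1 = 4494·140811 − 15599·40567
1 = −15599·4405708 + 488063·140811
1 = 488063·4546519 − 503662·4405708
So 4405708·(-503662) ≡ 1 (mod 4546519), giving 4405708⁻¹ ≡ 4042857.
x ≡ 4405708⁻¹·2400391 ≡ 4042857·2400391 ≡ 1868043 (mod 4546519).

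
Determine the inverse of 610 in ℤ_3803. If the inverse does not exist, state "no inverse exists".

1702

gcd(3803, 610) by repeated division:
3803 = 6·610 + 143
610 = 4·143 + 38
143 = 3·38 + 29
38 = 1·29 + 9
29 = 3·9 + 2
9 = 4·2 + 1
2 = 2·1 + 0
Since gcd(610, 3803) = 1, back-substitute to write 1 as a combination:
1 = 9 − 4·2
1 = −4·29 + 13·9
1 = 13·38 − 17·29
1 = −17·143 + 64·38
1 = 64·610 − 273·143
1 = −273·3803 + 1702·610
So 610·1702 ≡ 1 (mod 3803).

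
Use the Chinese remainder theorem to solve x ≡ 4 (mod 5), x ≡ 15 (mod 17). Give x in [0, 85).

Write x = 4 + 5·k. Then 5·k ≡ 15 − 4 ≡ 11 (mod 17).
Need 5⁻¹ mod 17. Extended Euclid on (17, 5):
17 = 3·5 + 2
5 = 2·2 + 1
2 = 2·1 + 0
Back-substitute:
1 = 5 − 2·2
1 = −2·17 + 7·5
5⁻¹ ≡ 7 (mod 17), so k ≡ 7·11 ≡ 9 (mod 17).
x = 4 + 5·9 = 49.

49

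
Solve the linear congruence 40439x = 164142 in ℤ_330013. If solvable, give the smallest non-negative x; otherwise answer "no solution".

190770

First find gcd(40439, 330013):
330013 = 8×40439 + 6501
40439 = 6×6501 + 1433
6501 = 4×1433 + 769
1433 = 1×769 + 664
769 = 1×664 + 105
664 = 6×105 + 34
105 = 3×34 + 3
34 = 11×3 + 1
3 = 3×1 + 0
gcd = 1, so a unique solution mod 330013 exists.
Back-substitute for the Bézout coefficients:
1 = 34 − 11·3
1 = −11·105 + 34·34
1 = 34·664 − 215·105
1 = −215·769 + 249·664
1 = 249·1433 − 464·769
1 = −464·6501 + 2105·1433
1 = 2105·40439 − 13094·6501
1 = −13094·330013 + 106857·40439
So 40439·(106857) ≡ 1 (mod 330013), giving 40439⁻¹ ≡ 106857.
x ≡ 40439⁻¹·164142 ≡ 106857·164142 ≡ 190770 (mod 330013).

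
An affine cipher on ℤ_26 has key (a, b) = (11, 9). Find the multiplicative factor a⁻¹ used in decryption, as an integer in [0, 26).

19

gcd(26, 11) by repeated division:
26 = 2×11 + 4
11 = 2×4 + 3
4 = 1×3 + 1
3 = 3×1 + 0
The gcd is 1. Working backward:
1 = 4 − 3
1 = −11 + 3·4
1 = 3·26 − 7·11
So 11·(-7) ≡ 1 (mod 26), and -7 ≡ 19 (mod 26).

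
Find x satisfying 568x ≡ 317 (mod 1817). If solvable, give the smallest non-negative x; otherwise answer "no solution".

First find gcd(568, 1817):
1817 = 3*568 + 113
568 = 5*113 + 3
113 = 37*3 + 2
3 = 1*2 + 1
2 = 2*1 + 0
gcd = 1, so a unique solution mod 1817 exists.
Back-substitute for the Bézout coefficients:
1 = 3 − 2
1 = −113 + 38·3
1 = 38·568 − 191·113
1 = −191·1817 + 611·568
So 568·(611) ≡ 1 (mod 1817), giving 568⁻¹ ≡ 611.
x ≡ 568⁻¹·317 ≡ 611·317 ≡ 1085 (mod 1817).

1085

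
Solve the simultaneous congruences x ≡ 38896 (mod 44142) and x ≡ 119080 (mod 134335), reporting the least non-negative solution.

398288020

Write x = 38896 + 44142·k. Then 44142·k ≡ 119080 − 38896 ≡ 80184 (mod 134335).
Need 44142⁻¹ mod 134335. Extended Euclid on (134335, 44142):
134335 = 3·44142 + 1909
44142 = 23·1909 + 235
1909 = 8·235 + 29
235 = 8·29 + 3
29 = 9·3 + 2
3 = 1·2 + 1
2 = 2·1 + 0
Back-substitute:
1 = 3 − 2
1 = −29 + 10·3
1 = 10·235 − 81·29
1 = −81·1909 + 658·235
1 = 658·44142 − 15215·1909
1 = −15215·134335 + 46303·44142
44142⁻¹ ≡ 46303 (mod 134335), so k ≡ 46303·80184 ≡ 9022 (mod 134335).
x = 38896 + 44142·9022 = 398288020.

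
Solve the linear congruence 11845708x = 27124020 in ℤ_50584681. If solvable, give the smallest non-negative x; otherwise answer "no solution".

2121400

First find gcd(11845708, 50584681):
50584681 = 4*11845708 + 3201849
11845708 = 3*3201849 + 2240161
3201849 = 1*2240161 + 961688
2240161 = 2*961688 + 316785
961688 = 3*316785 + 11333
316785 = 27*11333 + 10794
11333 = 1*10794 + 539
10794 = 20*539 + 14
539 = 38*14 + 7
14 = 2*7 + 0
gcd = 7 and 7 | 27124020, so solutions exist. Divide through by 7: 1692244x ≡ 3874860 (mod 7226383).
Now find 1692244⁻¹ mod 7226383:
7226383 = 4·1692244 + 457407
1692244 = 3·457407 + 320023
457407 = 1·320023 + 137384
320023 = 2·137384 + 45255
137384 = 3·45255 + 1619
45255 = 27·1619 + 1542
1619 = 1·1542 + 77
1542 = 20·77 + 2
77 = 38·2 + 1
2 = 2·1 + 0
Back-substitute:
1 = 77 − 38·2
1 = −38·1542 + 761·77
1 = 761·1619 − 799·1542
1 = −799·45255 + 22334·1619
1 = 22334·137384 − 67801·45255
1 = −67801·320023 + 157936·137384
1 = 157936·457407 − 225737·320023
1 = −225737·1692244 + 835147·457407
1 = 835147·7226383 − 3566325·1692244
So 1692244·(-3566325) ≡ 1 (mod 7226383), i.e. 1692244⁻¹ ≡ 3660058.
Then x ≡ 3660058·3874860 ≡ 2121400 (mod 7226383); the smallest non-negative solution is x = 2121400.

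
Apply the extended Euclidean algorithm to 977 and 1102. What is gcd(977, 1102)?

Apply Euclid's algorithm to 1102 and 977:
1102 = 1×977 + 125
977 = 7×125 + 102
125 = 1×102 + 23
102 = 4×23 + 10
23 = 2×10 + 3
10 = 3×3 + 1
3 = 3×1 + 0
gcd(977, 1102) = 1.
Working backward:
1 = 10 − 3·3
1 = −3·23 + 7·10
1 = 7·102 − 31·23
1 = −31·125 + 38·102
1 = 38·977 − 297·125
1 = −297·1102 + 335·977
So 1 = (-297)·1102 + (335)·977.

1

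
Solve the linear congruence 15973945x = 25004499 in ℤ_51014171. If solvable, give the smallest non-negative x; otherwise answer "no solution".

First find gcd(15973945, 51014171):
51014171 = 3*15973945 + 3092336
15973945 = 5*3092336 + 512265
3092336 = 6*512265 + 18746
512265 = 27*18746 + 6123
18746 = 3*6123 + 377
6123 = 16*377 + 91
377 = 4*91 + 13
91 = 7*13 + 0
gcd = 13 and 13 | 25004499, so solutions exist. Divide through by 13: 1228765x ≡ 1923423 (mod 3924167).
Now find 1228765⁻¹ mod 3924167:
3924167 = 3*1228765 + 237872
1228765 = 5*237872 + 39405
237872 = 6*39405 + 1442
39405 = 27*1442 + 471
1442 = 3*471 + 29
471 = 16*29 + 7
29 = 4*7 + 1
7 = 7*1 + 0
Back-substitute:
1 = 29 − 4·7
1 = −4·471 + 65·29
1 = 65·1442 − 199·471
1 = −199·39405 + 5438·1442
1 = 5438·237872 − 32827·39405
1 = −32827·1228765 + 169573·237872
1 = 169573·3924167 − 541546·1228765
So 1228765·(-541546) ≡ 1 (mod 3924167), i.e. 1228765⁻¹ ≡ 3382621.
Then x ≡ 3382621·1923423 ≡ 1008188 (mod 3924167); the smallest non-negative solution is x = 1008188.

1008188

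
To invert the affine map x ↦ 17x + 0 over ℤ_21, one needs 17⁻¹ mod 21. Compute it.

5

Run Euclid on (21, 17):
21 = 1*17 + 4
17 = 4*4 + 1
4 = 4*1 + 0
gcd = 1, so the inverse exists. Back-substitute:
1 = 17 − 4·4
1 = −4·21 + 5·17
So 17·5 ≡ 1 (mod 21).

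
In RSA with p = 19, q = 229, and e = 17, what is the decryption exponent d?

φ(n) = (p−1)(q−1) = 18·228 = 4104.
Need d with 17·d ≡ 1 (mod 4104). Apply the extended Euclidean algorithm:
4104 = 241×17 + 7
17 = 2×7 + 3
7 = 2×3 + 1
3 = 3×1 + 0
Back-substitute:
1 = 7 − 2·3
1 = −2·17 + 5·7
1 = 5·4104 − 1207·17
So 17·(-1207) ≡ 1 (mod 4104), hence d ≡ -1207 ≡ 2897 (mod 4104).

2897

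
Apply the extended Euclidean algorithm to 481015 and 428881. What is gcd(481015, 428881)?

Repeated division:
481015 = 1·428881 + 52134
428881 = 8·52134 + 11809
52134 = 4·11809 + 4898
11809 = 2·4898 + 2013
4898 = 2·2013 + 872
2013 = 2·872 + 269
872 = 3·269 + 65
269 = 4·65 + 9
65 = 7·9 + 2
9 = 4·2 + 1
2 = 2·1 + 0
gcd(481015, 428881) = 1.
Working backward:
1 = 9 − 4·2
1 = −4·65 + 29·9
1 = 29·269 − 120·65
1 = −120·872 + 389·269
1 = 389·2013 − 898·872
1 = −898·4898 + 2185·2013
1 = 2185·11809 − 5268·4898
1 = −5268·52134 + 23257·11809
1 = 23257·428881 − 191324·52134
1 = −191324·481015 + 214581·428881
So 1 = (-191324)·481015 + (214581)·428881.

1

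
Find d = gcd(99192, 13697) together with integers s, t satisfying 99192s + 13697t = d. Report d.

Euclidean algorithm:
99192 = 7·13697 + 3313
13697 = 4·3313 + 445
3313 = 7·445 + 198
445 = 2·198 + 49
198 = 4·49 + 2
49 = 24·2 + 1
2 = 2·1 + 0
gcd(99192, 13697) = 1.
Working backward:
1 = 49 − 24·2
1 = −24·198 + 97·49
1 = 97·445 − 218·198
1 = −218·3313 + 1623·445
1 = 1623·13697 − 6710·3313
1 = −6710·99192 + 48593·13697
So 1 = (-6710)·99192 + (48593)·13697.

1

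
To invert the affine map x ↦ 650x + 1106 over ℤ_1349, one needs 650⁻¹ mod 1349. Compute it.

936

Extended Euclidean algorithm:
1349 = 2·650 + 49
650 = 13·49 + 13
49 = 3·13 + 10
13 = 1·10 + 3
10 = 3·3 + 1
3 = 3·1 + 0
The gcd is 1. Working backward:
1 = 10 − 3·3
1 = −3·13 + 4·10
1 = 4·49 − 15·13
1 = −15·650 + 199·49
1 = 199·1349 − 413·650
Hence 650⁻¹ ≡ -413 ≡ 936 (mod 1349).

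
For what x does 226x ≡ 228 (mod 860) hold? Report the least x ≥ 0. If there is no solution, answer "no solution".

138

First find gcd(226, 860):
860 = 3*226 + 182
226 = 1*182 + 44
182 = 4*44 + 6
44 = 7*6 + 2
6 = 3*2 + 0
gcd = 2 and 2 | 228, so solutions exist. Divide through by 2: 113x ≡ 114 (mod 430).
Now find 113⁻¹ mod 430:
430 = 3*113 + 91
113 = 1*91 + 22
91 = 4*22 + 3
22 = 7*3 + 1
3 = 3*1 + 0
Back-substitute:
1 = 22 − 7·3
1 = −7·91 + 29·22
1 = 29·113 − 36·91
1 = −36·430 + 137·113
So 113⁻¹ ≡ 137 (mod 430).
Then x ≡ 137·114 ≡ 138 (mod 430); the smallest non-negative solution is x = 138.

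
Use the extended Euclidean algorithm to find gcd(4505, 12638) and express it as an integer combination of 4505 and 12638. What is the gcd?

Repeated division:
12638 = 2×4505 + 3628
4505 = 1×3628 + 877
3628 = 4×877 + 120
877 = 7×120 + 37
120 = 3×37 + 9
37 = 4×9 + 1
9 = 9×1 + 0
gcd(4505, 12638) = 1.
Express as a combination:
1 = 37 − 4·9
1 = −4·120 + 13·37
1 = 13·877 − 95·120
1 = −95·3628 + 393·877
1 = 393·4505 − 488·3628
1 = −488·12638 + 1369·4505
So 1 = (-488)·12638 + (1369)·4505.

1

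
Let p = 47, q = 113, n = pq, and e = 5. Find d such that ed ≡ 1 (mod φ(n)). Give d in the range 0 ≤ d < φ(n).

2061

φ(n) = (p−1)(q−1) = 46·112 = 5152.
Need d with 5·d ≡ 1 (mod 5152). Apply the extended Euclidean algorithm:
5152 = 1030*5 + 2
5 = 2*2 + 1
2 = 2*1 + 0
Back-substitute:
1 = 5 − 2·2
1 = −2·5152 + 2061·5
So 5·2061 ≡ 1 (mod 5152), hence d = 2061.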